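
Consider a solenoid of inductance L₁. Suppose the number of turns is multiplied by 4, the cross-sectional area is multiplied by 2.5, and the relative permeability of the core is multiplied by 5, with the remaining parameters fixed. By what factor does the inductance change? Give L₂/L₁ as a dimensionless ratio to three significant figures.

L₂/L₁ = 200

For a solenoid, L ∝ μᵣN²A/ℓ.
L₂/L₁ = (4)^2 × (2.5) × (5) = 200.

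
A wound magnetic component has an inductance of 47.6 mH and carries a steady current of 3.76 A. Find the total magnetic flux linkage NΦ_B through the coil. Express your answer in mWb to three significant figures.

NΦ_B ≈ 179 mWb

From L = NΦ_B/I, the flux linkage is NΦ_B = LI.
NΦ_B = (4.760×10^-2 H)(3.76 A) = 0.179 Wb.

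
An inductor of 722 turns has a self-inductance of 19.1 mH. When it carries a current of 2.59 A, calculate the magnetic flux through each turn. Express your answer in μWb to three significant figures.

Φ_B ≈ 68.5 μWb

From L = NΦ_B/I, the flux per turn is Φ_B = LI/N.
Φ_B = (1.910×10^-2 H)(2.59 A)/722 = 6.852×10^-5 Wb.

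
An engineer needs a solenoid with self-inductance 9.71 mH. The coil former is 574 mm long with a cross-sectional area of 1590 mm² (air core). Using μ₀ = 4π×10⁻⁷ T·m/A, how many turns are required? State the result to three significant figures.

A = 1590 mm² = 1.590×10^-3 m².
From L = μ₀N²A/ℓ, N = √(Lℓ / (μ₀A)).
N = √[(9.710×10^-3)(0.574) / ((4π×10⁻⁷)×1.590×10^-3)] = √(2.789×10^6) ≈ 1670.2.

N ≈ 1670 turns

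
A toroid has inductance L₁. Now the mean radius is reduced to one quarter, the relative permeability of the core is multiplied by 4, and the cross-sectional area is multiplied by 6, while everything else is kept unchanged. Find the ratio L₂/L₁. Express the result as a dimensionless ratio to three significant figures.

For a toroid, L ∝ μᵣN²A/R.
L₂/L₁ = (0.25)^-1 × (4) × (6) = 96.0.

L₂/L₁ = 96.0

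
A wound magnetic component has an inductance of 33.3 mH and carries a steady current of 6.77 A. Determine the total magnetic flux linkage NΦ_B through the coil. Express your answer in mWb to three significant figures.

NΦ_B ≈ 225 mWb

From L = NΦ_B/I, the flux linkage is NΦ_B = LI.
NΦ_B = (3.330×10^-2 H)(6.77 A) = 0.2254 Wb.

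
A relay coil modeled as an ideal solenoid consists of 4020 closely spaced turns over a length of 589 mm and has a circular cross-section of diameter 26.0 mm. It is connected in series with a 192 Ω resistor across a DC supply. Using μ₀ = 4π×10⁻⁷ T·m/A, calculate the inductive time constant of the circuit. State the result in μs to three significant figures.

τ ≈ 95.3 μs

A = π(d/2)² = π(1.300×10^-2 m)² = 5.309×10^-4 m².
L = μ₀N²A/ℓ = (4π×10⁻⁷)(4020)²(5.309×10^-4)/(0.589) = 1.831×10^-2 H.
τ = L/R = (1.831×10^-2)/(192) = 9.534×10^-5 s.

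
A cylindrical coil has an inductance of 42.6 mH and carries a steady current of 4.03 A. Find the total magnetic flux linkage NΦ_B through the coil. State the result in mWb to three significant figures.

NΦ_B ≈ 172 mWb

From L = NΦ_B/I, the flux linkage is NΦ_B = LI.
NΦ_B = (4.260×10^-2 H)(4.03 A) = 0.1717 Wb.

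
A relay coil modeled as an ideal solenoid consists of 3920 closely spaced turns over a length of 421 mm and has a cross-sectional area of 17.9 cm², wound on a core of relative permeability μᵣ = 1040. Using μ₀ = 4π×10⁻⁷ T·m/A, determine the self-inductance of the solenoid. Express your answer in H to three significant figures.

L ≈ 85.4 H

A = 17.9 cm² = 1.790×10^-3 m².
For a long solenoid, L = μ₀μᵣN²A/ℓ.
L = (4π×10⁻⁷)(1040)(3920)²(1.790×10^-3)/(0.421 m) = 85.39 H.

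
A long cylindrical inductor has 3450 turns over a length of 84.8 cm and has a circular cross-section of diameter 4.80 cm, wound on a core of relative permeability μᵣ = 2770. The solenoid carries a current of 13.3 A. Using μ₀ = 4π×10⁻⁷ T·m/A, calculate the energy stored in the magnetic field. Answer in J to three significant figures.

U ≈ 7820 J

A = π(d/2)² = π(2.400×10^-2 m)² = 1.810×10^-3 m².
L = μ₀μᵣN²A/ℓ = (4π×10⁻⁷)(2770)(3450)²(1.810×10^-3)/(0.848) = 88.41 H.
U = ½LI² = ½(88.41)(13.3)² = 7.819×10^3 J.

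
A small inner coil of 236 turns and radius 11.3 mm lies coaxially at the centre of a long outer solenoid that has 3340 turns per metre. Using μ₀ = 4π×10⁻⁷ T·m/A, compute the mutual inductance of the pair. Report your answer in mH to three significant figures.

The outer solenoid produces a uniform field B₁ = μ₀n₁I₁ across the inner coil,
so the flux linkage is N₂Φ = N₂B₁A₂ = μ₀n₁N₂A₂·I₁, giving M = μ₀n₁N₂A₂.
A₂ = πr² = π(1.130×10^-2 m)² = 4.011×10^-4 m².
M = (4π×10⁻⁷)(3340)(236)(4.011×10^-4) = 3.974×10^-4 H.

M ≈ 0.397 mH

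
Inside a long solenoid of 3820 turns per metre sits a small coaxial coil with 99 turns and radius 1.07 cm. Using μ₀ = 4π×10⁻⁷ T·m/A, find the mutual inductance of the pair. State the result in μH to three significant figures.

M ≈ 171 μH

The outer solenoid produces a uniform field B₁ = μ₀n₁I₁ across the inner coil,
so the flux linkage is N₂Φ = N₂B₁A₂ = μ₀n₁N₂A₂·I₁, giving M = μ₀n₁N₂A₂.
A₂ = πr² = π(1.070×10^-2 m)² = 3.597×10^-4 m².
M = (4π×10⁻⁷)(3820)(99)(3.597×10^-4) = 1.709×10^-4 H.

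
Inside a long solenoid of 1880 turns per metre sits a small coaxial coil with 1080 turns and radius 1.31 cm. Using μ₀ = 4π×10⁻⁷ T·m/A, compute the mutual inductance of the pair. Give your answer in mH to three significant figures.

M ≈ 1.38 mH

The outer solenoid produces a uniform field B₁ = μ₀n₁I₁ across the inner coil,
so the flux linkage is N₂Φ = N₂B₁A₂ = μ₀n₁N₂A₂·I₁, giving M = μ₀n₁N₂A₂.
A₂ = πr² = π(1.310×10^-2 m)² = 5.391×10^-4 m².
M = (4π×10⁻⁷)(1880)(1080)(5.391×10^-4) = 1.376×10^-3 H.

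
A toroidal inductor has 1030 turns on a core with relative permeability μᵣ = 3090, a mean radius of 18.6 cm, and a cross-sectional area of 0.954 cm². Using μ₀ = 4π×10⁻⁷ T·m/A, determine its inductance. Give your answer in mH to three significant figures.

For a thin toroid, L = μ₀μᵣN²A/(2πR).
L = (4π×10⁻⁷)(3090)(1030)²(9.540×10^-5) / (2π×0.186 m) = 0.3363 H.

L ≈ 336 mH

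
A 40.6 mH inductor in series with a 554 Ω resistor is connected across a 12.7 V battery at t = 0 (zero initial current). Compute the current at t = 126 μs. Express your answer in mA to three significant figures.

τ = L/R = 4.060×10^-2/554 = 7.329×10^-5 s; final current I_∞ = ε/R = 12.7/554 = 2.292×10^-2 A.
I(t) = I_∞(1 − e^(−t/τ)) with t/τ = 1.719.
I = (2.292×10^-2)(1 − e^(−1.719)) = 1.882×10^-2 A.

I ≈ 18.8 mA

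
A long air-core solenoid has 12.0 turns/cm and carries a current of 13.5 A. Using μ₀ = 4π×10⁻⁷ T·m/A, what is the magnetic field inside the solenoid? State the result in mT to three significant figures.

B ≈ 20.4 mT

Inside a long solenoid, B = μ₀nI.
B = (4π×10⁻⁷)(1.200×10^3 m⁻¹)(13.5 A) = 2.036×10^-2 T.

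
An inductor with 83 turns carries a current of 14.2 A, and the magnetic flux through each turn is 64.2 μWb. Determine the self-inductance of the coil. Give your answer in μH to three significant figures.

L ≈ 375 μH

Self-inductance is defined by L = NΦ_B/I (flux linkage over current).
L = (83)(6.420×10^-5 Wb)/(14.2 A) = 3.753×10^-4 H.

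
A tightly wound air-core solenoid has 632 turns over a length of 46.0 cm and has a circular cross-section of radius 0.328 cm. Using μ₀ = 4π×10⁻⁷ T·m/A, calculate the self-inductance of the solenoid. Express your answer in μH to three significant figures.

L ≈ 36.9 μH

A = πr² = π(3.280×10^-3 m)² = 3.380×10^-5 m².
For a long solenoid, L = μ₀N²A/ℓ.
L = (4π×10⁻⁷)(632)²(3.380×10^-5)/(0.46 m) = 3.688×10^-5 H.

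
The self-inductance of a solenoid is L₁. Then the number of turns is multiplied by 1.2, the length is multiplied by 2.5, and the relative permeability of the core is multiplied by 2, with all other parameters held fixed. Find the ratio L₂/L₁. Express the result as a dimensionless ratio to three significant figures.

L₂/L₁ = 1.15

For a solenoid, L ∝ μᵣN²A/ℓ.
L₂/L₁ = (1.2)^2 × (2.5)^-1 × (2) = 1.15.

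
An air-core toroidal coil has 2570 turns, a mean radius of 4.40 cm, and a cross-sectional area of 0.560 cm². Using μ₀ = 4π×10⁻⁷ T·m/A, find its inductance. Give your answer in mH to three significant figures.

L ≈ 1.68 mH

For a thin toroid, L = μ₀N²A/(2πR).
L = (4π×10⁻⁷)(2570)²(5.600×10^-5) / (2π×4.400×10^-2 m) = 1.681×10^-3 H.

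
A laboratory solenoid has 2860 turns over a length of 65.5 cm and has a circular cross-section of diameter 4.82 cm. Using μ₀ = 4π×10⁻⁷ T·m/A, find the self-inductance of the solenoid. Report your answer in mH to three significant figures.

A = π(d/2)² = π(2.410×10^-2 m)² = 1.8247×10^-3 m².
For a long solenoid, L = μ₀N²A/ℓ.
L = (4π×10⁻⁷)(2860)²(1.8247×10^-3)/(0.655 m) = 2.863×10^-2 H.

L ≈ 28.6 mH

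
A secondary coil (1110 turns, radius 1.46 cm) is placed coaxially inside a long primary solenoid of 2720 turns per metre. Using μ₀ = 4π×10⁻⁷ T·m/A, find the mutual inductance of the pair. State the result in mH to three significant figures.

M ≈ 2.54 mH

The outer solenoid produces a uniform field B₁ = μ₀n₁I₁ across the inner coil,
so the flux linkage is N₂Φ = N₂B₁A₂ = μ₀n₁N₂A₂·I₁, giving M = μ₀n₁N₂A₂.
A₂ = πr² = π(1.460×10^-2 m)² = 6.697×10^-4 m².
M = (4π×10⁻⁷)(2720)(1110)(6.697×10^-4) = 2.541×10^-3 H.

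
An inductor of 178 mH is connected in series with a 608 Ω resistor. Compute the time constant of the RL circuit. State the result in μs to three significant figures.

τ ≈ 293 μs

τ = L/R = (0.178 H)/(608 Ω) = 2.928×10^-4 s.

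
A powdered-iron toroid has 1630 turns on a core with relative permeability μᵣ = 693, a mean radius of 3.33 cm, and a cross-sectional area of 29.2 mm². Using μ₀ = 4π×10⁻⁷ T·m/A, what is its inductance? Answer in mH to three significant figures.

L ≈ 323 mH

For a thin toroid, L = μ₀μᵣN²A/(2πR).
L = (4π×10⁻⁷)(693)(1630)²(2.920×10^-5) / (2π×3.330×10^-2 m) = 0.3229 H.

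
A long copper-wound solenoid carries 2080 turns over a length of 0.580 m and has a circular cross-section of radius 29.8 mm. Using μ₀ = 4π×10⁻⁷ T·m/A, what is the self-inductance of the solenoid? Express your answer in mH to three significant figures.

L ≈ 26.2 mH

A = πr² = π(2.980×10^-2 m)² = 2.790×10^-3 m².
For a long solenoid, L = μ₀N²A/ℓ.
L = (4π×10⁻⁷)(2080)²(2.790×10^-3)/(0.58 m) = 2.615×10^-2 H.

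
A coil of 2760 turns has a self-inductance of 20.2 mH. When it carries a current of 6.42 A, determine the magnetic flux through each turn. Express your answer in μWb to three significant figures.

Φ_B ≈ 47.0 μWb

From L = NΦ_B/I, the flux per turn is Φ_B = LI/N.
Φ_B = (2.020×10^-2 H)(6.42 A)/2760 = 4.699×10^-5 Wb.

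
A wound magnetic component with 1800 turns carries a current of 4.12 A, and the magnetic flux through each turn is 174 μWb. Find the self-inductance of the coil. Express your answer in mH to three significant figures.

L ≈ 76.0 mH

Self-inductance is defined by L = NΦ_B/I (flux linkage over current).
L = (1800)(1.740×10^-4 Wb)/(4.12 A) = 7.602×10^-2 H.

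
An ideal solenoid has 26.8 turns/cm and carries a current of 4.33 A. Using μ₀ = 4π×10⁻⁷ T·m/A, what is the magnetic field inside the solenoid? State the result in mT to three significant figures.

Inside a long solenoid, B = μ₀nI.
B = (4π×10⁻⁷)(2.680×10^3 m⁻¹)(4.33 A) = 1.458×10^-2 T.

B ≈ 14.6 mT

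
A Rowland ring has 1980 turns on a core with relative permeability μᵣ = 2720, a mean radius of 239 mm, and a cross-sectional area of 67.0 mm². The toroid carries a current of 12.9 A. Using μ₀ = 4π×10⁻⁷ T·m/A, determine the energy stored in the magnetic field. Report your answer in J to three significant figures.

L = μ₀μᵣN²A/(2πR) = (4π×10⁻⁷)(2720)(1980)²(6.700×10^-5)/(2π×0.239) = 0.5979 H.
U = ½LI² = ½(0.5979)(12.9)² = 49.746 J.

U ≈ 49.7 J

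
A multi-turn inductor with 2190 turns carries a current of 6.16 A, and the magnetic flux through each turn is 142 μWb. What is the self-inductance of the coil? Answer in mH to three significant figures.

Self-inductance is defined by L = NΦ_B/I (flux linkage over current).
L = (2190)(1.420×10^-4 Wb)/(6.16 A) = 5.048×10^-2 H.

L ≈ 50.5 mH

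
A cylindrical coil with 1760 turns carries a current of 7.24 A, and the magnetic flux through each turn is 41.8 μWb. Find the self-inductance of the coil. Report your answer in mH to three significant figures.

Self-inductance is defined by L = NΦ_B/I (flux linkage over current).
L = (1760)(4.180×10^-5 Wb)/(7.24 A) = 1.016×10^-2 H.

L ≈ 10.2 mH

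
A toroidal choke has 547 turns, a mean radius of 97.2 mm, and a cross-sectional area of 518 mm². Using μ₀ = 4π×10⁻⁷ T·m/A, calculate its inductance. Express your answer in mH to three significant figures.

L ≈ 0.319 mH

For a thin toroid, L = μ₀N²A/(2πR).
L = (4π×10⁻⁷)(547)²(5.180×10^-4) / (2π×9.720×10^-2 m) = 3.189×10^-4 H.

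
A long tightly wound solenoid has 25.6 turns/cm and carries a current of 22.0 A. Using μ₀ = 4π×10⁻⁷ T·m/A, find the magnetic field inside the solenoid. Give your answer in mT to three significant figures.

Inside a long solenoid, B = μ₀nI.
B = (4π×10⁻⁷)(2.560×10^3 m⁻¹)(22.0 A) = 7.077×10^-2 T.

B ≈ 70.8 mT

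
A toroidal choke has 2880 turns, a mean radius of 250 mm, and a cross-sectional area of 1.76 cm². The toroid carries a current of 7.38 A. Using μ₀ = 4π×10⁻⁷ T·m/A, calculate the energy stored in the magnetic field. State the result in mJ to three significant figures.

U ≈ 31.8 mJ

L = μ₀N²A/(2πR) = (4π×10⁻⁷)(2880)²(1.760×10^-4)/(2π×0.25) = 1.168×10^-3 H.
U = ½LI² = ½(1.168×10^-3)(7.38)² = 3.180×10^-2 J.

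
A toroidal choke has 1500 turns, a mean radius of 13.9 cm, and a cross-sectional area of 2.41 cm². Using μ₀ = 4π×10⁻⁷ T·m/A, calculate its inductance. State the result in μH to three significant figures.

For a thin toroid, L = μ₀N²A/(2πR).
L = (4π×10⁻⁷)(1500)²(2.410×10^-4) / (2π×0.139 m) = 7.802×10^-4 H.

L ≈ 780 μH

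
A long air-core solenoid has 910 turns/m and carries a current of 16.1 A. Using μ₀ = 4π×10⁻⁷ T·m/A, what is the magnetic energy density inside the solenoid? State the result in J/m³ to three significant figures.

u ≈ 135 J/m³

B = μ₀nI = (4π×10⁻⁷)(910)(16.1) = 1.841×10^-2 T.
u = B²/(2μ₀) = (1.841×10^-2)²/(2×4π×10⁻⁷) = 134.9 J/m³.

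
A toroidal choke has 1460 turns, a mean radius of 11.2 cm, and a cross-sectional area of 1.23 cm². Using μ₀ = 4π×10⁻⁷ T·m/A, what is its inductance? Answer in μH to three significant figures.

For a thin toroid, L = μ₀N²A/(2πR).
L = (4π×10⁻⁷)(1460)²(1.230×10^-4) / (2π×0.112 m) = 4.682×10^-4 H.

L ≈ 468 μH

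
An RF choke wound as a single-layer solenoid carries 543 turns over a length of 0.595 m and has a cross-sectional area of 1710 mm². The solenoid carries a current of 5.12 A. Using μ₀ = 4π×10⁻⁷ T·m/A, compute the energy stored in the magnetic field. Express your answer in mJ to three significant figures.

A = 1710 mm² = 1.710×10^-3 m².
L = μ₀N²A/ℓ = (4π×10⁻⁷)(543)²(1.710×10^-3)/(0.595) = 1.0649×10^-3 H.
U = ½LI² = ½(1.0649×10^-3)(5.12)² = 1.396×10^-2 J.

U ≈ 14.0 mJ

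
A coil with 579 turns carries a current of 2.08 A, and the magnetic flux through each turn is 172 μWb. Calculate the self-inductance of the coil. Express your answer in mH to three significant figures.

Self-inductance is defined by L = NΦ_B/I (flux linkage over current).
L = (579)(1.720×10^-4 Wb)/(2.08 A) = 4.788×10^-2 H.

L ≈ 47.9 mH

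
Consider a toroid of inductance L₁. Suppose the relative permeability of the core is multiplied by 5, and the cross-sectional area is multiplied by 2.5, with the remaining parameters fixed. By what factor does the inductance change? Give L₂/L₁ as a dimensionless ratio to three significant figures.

L₂/L₁ = 12.5

For a toroid, L ∝ μᵣN²A/R.
L₂/L₁ = (5) × (2.5) = 12.5.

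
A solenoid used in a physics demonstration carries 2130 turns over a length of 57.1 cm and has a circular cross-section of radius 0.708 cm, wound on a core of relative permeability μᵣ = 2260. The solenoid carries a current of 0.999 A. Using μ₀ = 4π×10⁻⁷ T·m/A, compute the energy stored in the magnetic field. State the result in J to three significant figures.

A = πr² = π(7.080×10^-3 m)² = 1.5748×10^-4 m².
L = μ₀μᵣN²A/ℓ = (4π×10⁻⁷)(2260)(2130)²(1.5748×10^-4)/(0.571) = 3.554 H.
U = ½LI² = ½(3.554)(0.999)² = 1.773 J.

U ≈ 1.77 J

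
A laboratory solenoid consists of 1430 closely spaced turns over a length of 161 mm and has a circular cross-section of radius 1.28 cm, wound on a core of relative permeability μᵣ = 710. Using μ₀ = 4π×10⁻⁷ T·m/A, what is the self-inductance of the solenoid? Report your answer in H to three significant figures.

L ≈ 5.83 H

A = πr² = π(1.280×10^-2 m)² = 5.147×10^-4 m².
For a long solenoid, L = μ₀μᵣN²A/ℓ.
L = (4π×10⁻⁷)(710)(1430)²(5.147×10^-4)/(0.161 m) = 5.833 H.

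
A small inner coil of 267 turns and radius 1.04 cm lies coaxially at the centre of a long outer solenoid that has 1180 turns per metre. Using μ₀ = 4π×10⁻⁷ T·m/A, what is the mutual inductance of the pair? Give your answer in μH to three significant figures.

M ≈ 135 μH

The outer solenoid produces a uniform field B₁ = μ₀n₁I₁ across the inner coil,
so the flux linkage is N₂Φ = N₂B₁A₂ = μ₀n₁N₂A₂·I₁, giving M = μ₀n₁N₂A₂.
A₂ = πr² = π(1.040×10^-2 m)² = 3.398×10^-4 m².
M = (4π×10⁻⁷)(1180)(267)(3.398×10^-4) = 1.345×10^-4 H.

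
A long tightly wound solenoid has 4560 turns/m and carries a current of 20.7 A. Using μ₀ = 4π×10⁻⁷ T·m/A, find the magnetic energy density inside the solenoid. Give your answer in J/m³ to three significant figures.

u ≈ 5600 J/m³

B = μ₀nI = (4π×10⁻⁷)(4.560×10^3)(20.7) = 0.1186 T.
u = B²/(2μ₀) = (0.1186)²/(2×4π×10⁻⁷) = 5.598×10^3 J/m³.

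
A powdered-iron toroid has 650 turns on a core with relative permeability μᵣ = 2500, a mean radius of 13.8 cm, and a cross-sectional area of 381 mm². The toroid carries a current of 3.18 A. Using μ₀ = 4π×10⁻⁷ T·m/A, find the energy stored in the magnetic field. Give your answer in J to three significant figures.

L = μ₀μᵣN²A/(2πR) = (4π×10⁻⁷)(2500)(650)²(3.810×10^-4)/(2π×0.138) = 0.5832 H.
U = ½LI² = ½(0.5832)(3.18)² = 2.949 J.

U ≈ 2.95 J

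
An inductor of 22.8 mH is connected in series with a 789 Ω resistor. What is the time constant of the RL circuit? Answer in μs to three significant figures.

τ ≈ 28.9 μs

τ = L/R = (2.280×10^-2 H)/(789 Ω) = 2.890×10^-5 s.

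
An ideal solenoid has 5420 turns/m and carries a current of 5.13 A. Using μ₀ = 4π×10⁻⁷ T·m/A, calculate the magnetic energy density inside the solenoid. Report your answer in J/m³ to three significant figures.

B = μ₀nI = (4π×10⁻⁷)(5.420×10^3)(5.13) = 3.494×10^-2 T.
u = B²/(2μ₀) = (3.494×10^-2)²/(2×4π×10⁻⁷) = 485.8 J/m³.

u ≈ 486 J/m³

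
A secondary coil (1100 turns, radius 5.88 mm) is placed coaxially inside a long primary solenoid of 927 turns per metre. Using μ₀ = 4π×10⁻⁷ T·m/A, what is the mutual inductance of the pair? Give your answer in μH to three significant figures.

The outer solenoid produces a uniform field B₁ = μ₀n₁I₁ across the inner coil,
so the flux linkage is N₂Φ = N₂B₁A₂ = μ₀n₁N₂A₂·I₁, giving M = μ₀n₁N₂A₂.
A₂ = πr² = π(5.880×10^-3 m)² = 1.086×10^-4 m².
M = (4π×10⁻⁷)(927)(1100)(1.086×10^-4) = 1.392×10^-4 H.

M ≈ 139 μH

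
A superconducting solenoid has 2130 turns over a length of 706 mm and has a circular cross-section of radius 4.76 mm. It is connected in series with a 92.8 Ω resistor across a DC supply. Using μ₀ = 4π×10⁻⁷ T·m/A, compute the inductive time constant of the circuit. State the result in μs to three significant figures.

τ ≈ 6.19 μs

A = πr² = π(4.760×10^-3 m)² = 7.118×10^-5 m².
L = μ₀N²A/ℓ = (4π×10⁻⁷)(2130)²(7.118×10^-5)/(0.706) = 5.748×10^-4 H.
τ = L/R = (5.748×10^-4)/(92.8) = 6.194×10^-6 s.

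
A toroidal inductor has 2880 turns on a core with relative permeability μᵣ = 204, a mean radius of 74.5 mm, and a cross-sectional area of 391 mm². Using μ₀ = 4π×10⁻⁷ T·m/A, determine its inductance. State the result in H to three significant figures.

L ≈ 1.78 H

For a thin toroid, L = μ₀μᵣN²A/(2πR).
L = (4π×10⁻⁷)(204)(2880)²(3.910×10^-4) / (2π×7.450×10^-2 m) = 1.776 H.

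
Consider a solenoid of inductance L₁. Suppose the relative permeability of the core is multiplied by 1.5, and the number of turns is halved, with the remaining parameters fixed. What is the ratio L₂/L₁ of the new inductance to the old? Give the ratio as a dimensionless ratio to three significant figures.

L₂/L₁ = 0.375

For a solenoid, L ∝ μᵣN²A/ℓ.
L₂/L₁ = (1.5) × (0.5)^2 = 0.375.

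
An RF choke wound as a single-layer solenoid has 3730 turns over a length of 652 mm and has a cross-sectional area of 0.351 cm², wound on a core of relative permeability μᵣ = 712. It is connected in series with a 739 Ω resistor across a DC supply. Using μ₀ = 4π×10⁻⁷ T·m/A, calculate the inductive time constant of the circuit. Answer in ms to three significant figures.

A = 0.351 cm² = 3.510×10^-5 m².
L = μ₀μᵣN²A/ℓ = (4π×10⁻⁷)(712)(3730)²(3.510×10^-5)/(0.652) = 0.6701 H.
τ = L/R = (0.6701)/(739) = 9.068×10^-4 s.

τ ≈ 0.907 ms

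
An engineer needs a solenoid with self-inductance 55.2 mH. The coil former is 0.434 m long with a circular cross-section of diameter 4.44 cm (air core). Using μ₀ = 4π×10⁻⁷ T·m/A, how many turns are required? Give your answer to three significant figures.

A = π(d/2)² = π(2.220×10^-2 m)² = 1.548×10^-3 m².
From L = μ₀N²A/ℓ, N = √(Lℓ / (μ₀A)).
N = √[(5.520×10^-2)(0.434) / ((4π×10⁻⁷)×1.548×10^-3)] = √(1.231×10^7) ≈ 3509.0.

N ≈ 3510 turns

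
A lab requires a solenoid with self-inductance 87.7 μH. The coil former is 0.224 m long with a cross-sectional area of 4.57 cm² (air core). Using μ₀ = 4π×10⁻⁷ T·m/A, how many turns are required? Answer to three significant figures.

N ≈ 185 turns

A = 4.57 cm² = 4.570×10^-4 m².
From L = μ₀N²A/ℓ, N = √(Lℓ / (μ₀A)).
N = √[(8.770×10^-5)(0.224) / ((4π×10⁻⁷)×4.570×10^-4)] = √(3.421×10^4) ≈ 185.0.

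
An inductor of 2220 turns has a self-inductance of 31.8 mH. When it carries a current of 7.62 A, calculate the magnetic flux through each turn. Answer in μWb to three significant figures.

Φ_B ≈ 109 μWb

From L = NΦ_B/I, the flux per turn is Φ_B = LI/N.
Φ_B = (3.180×10^-2 H)(7.62 A)/2220 = 1.092×10^-4 Wb.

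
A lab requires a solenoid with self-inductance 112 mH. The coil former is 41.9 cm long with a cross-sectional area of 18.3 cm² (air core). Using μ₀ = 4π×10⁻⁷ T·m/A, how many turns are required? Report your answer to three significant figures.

N ≈ 4520 turns

A = 18.3 cm² = 1.830×10^-3 m².
From L = μ₀N²A/ℓ, N = √(Lℓ / (μ₀A)).
N = √[(0.112)(0.419) / ((4π×10⁻⁷)×1.830×10^-3)] = √(2.041×10^7) ≈ 4517.4.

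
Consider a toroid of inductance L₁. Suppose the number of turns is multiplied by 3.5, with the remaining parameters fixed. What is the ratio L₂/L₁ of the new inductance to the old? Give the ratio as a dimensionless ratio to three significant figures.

For a toroid, L ∝ μᵣN²A/R.
L₂/L₁ = (3.5)^2 = 12.3.

L₂/L₁ = 12.3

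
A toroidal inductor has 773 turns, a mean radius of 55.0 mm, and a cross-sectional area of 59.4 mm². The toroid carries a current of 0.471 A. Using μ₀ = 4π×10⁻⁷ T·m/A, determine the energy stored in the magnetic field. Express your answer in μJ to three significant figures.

L = μ₀N²A/(2πR) = (4π×10⁻⁷)(773)²(5.940×10^-5)/(2π×5.500×10^-2) = 1.291×10^-4 H.
U = ½LI² = ½(1.291×10^-4)(0.471)² = 1.432×10^-5 J.

U ≈ 14.3 μJ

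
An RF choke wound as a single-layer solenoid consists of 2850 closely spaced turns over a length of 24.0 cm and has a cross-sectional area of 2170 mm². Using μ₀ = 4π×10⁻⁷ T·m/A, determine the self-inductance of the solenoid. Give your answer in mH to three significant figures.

L ≈ 92.3 mH

A = 2170 mm² = 2.170×10^-3 m².
For a long solenoid, L = μ₀N²A/ℓ.
L = (4π×10⁻⁷)(2850)²(2.170×10^-3)/(0.24 m) = 9.229×10^-2 H.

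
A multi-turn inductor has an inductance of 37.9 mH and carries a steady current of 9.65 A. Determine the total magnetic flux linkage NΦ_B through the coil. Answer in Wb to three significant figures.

NΦ_B ≈ 0.366 Wb

From L = NΦ_B/I, the flux linkage is NΦ_B = LI.
NΦ_B = (3.790×10^-2 H)(9.65 A) = 0.3657 Wb.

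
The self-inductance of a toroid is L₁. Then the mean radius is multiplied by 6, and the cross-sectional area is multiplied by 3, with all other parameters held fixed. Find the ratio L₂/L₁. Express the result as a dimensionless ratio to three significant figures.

For a toroid, L ∝ μᵣN²A/R.
L₂/L₁ = (6)^-1 × (3) = 0.500.

L₂/L₁ = 0.500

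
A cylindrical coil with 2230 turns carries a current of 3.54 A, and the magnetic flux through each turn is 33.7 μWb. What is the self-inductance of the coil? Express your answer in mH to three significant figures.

Self-inductance is defined by L = NΦ_B/I (flux linkage over current).
L = (2230)(3.370×10^-5 Wb)/(3.54 A) = 2.123×10^-2 H.

L ≈ 21.2 mH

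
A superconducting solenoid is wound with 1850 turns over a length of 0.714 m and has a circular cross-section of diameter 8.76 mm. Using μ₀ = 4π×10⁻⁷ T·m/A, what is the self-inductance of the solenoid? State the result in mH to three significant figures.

A = π(d/2)² = π(4.380×10^-3 m)² = 6.027×10^-5 m².
For a long solenoid, L = μ₀N²A/ℓ.
L = (4π×10⁻⁷)(1850)²(6.027×10^-5)/(0.714 m) = 3.630×10^-4 H.

L ≈ 0.363 mH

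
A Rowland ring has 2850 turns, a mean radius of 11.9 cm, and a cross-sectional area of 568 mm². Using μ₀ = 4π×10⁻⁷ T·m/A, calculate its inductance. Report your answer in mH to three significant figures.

L ≈ 7.75 mH

For a thin toroid, L = μ₀N²A/(2πR).
L = (4π×10⁻⁷)(2850)²(5.680×10^-4) / (2π×0.119 m) = 7.754×10^-3 H.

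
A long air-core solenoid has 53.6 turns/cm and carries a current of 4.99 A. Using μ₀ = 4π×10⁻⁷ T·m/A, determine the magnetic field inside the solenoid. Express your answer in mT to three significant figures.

B ≈ 33.6 mT

Inside a long solenoid, B = μ₀nI.
B = (4π×10⁻⁷)(5.360×10^3 m⁻¹)(4.99 A) = 3.361×10^-2 T.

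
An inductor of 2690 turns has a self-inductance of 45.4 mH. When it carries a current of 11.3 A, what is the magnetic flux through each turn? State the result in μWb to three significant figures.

From L = NΦ_B/I, the flux per turn is Φ_B = LI/N.
Φ_B = (4.540×10^-2 H)(11.3 A)/2690 = 1.907×10^-4 Wb.

Φ_B ≈ 191 μWb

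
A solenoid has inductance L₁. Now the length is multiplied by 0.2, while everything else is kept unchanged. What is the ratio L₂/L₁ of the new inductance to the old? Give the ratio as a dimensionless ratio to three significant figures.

For a solenoid, L ∝ μᵣN²A/ℓ.
L₂/L₁ = (0.2)^-1 = 5.00.

L₂/L₁ = 5.00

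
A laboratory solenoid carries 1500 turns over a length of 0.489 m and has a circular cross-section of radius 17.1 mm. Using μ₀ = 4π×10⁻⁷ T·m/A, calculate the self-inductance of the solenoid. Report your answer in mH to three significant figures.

L ≈ 5.31 mH

A = πr² = π(1.710×10^-2 m)² = 9.186×10^-4 m².
For a long solenoid, L = μ₀N²A/ℓ.
L = (4π×10⁻⁷)(1500)²(9.186×10^-4)/(0.489 m) = 5.312×10^-3 H.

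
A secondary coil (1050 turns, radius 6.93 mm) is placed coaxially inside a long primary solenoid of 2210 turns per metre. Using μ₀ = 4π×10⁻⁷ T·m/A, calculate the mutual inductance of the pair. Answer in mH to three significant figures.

M ≈ 0.440 mH

The outer solenoid produces a uniform field B₁ = μ₀n₁I₁ across the inner coil,
so the flux linkage is N₂Φ = N₂B₁A₂ = μ₀n₁N₂A₂·I₁, giving M = μ₀n₁N₂A₂.
A₂ = πr² = π(6.930×10^-3 m)² = 1.509×10^-4 m².
M = (4π×10⁻⁷)(2210)(1050)(1.509×10^-4) = 4.400×10^-4 H.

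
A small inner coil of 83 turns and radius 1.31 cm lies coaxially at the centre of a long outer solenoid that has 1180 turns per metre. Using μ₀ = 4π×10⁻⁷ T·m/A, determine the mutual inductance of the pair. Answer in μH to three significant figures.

The outer solenoid produces a uniform field B₁ = μ₀n₁I₁ across the inner coil,
so the flux linkage is N₂Φ = N₂B₁A₂ = μ₀n₁N₂A₂·I₁, giving M = μ₀n₁N₂A₂.
A₂ = πr² = π(1.310×10^-2 m)² = 5.391×10^-4 m².
M = (4π×10⁻⁷)(1180)(83)(5.391×10^-4) = 6.635×10^-5 H.

M ≈ 66.4 μH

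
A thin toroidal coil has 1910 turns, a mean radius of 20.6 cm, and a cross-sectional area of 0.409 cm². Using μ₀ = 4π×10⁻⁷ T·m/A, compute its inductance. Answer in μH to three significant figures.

For a thin toroid, L = μ₀N²A/(2πR).
L = (4π×10⁻⁷)(1910)²(4.090×10^-5) / (2π×0.206 m) = 1.449×10^-4 H.

L ≈ 145 μH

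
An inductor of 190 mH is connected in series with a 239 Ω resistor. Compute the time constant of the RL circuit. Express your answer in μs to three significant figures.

τ = L/R = (0.19 H)/(239 Ω) = 7.950×10^-4 s.

τ ≈ 795 μs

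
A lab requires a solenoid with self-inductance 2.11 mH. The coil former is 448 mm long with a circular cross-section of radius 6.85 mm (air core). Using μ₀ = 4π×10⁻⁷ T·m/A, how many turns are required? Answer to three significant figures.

N ≈ 2260 turns

A = πr² = π(6.850×10^-3 m)² = 1.474×10^-4 m².
From L = μ₀N²A/ℓ, N = √(Lℓ / (μ₀A)).
N = √[(2.110×10^-3)(0.448) / ((4π×10⁻⁷)×1.474×10^-4)] = √(5.103×10^6) ≈ 2259.0.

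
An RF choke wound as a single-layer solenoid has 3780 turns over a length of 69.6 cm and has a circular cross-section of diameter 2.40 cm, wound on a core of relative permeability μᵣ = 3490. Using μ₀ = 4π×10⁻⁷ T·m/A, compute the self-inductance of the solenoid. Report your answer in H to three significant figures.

A = π(d/2)² = π(1.200×10^-2 m)² = 4.524×10^-4 m².
For a long solenoid, L = μ₀μᵣN²A/ℓ.
L = (4π×10⁻⁷)(3490)(3780)²(4.524×10^-4)/(0.696 m) = 40.73 H.

L ≈ 40.7 H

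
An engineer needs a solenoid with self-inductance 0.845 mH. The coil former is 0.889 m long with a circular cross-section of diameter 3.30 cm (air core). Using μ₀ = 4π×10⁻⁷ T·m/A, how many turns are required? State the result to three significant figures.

N ≈ 836 turns

A = π(d/2)² = π(1.650×10^-2 m)² = 8.553×10^-4 m².
From L = μ₀N²A/ℓ, N = √(Lℓ / (μ₀A)).
N = √[(8.450×10^-4)(0.889) / ((4π×10⁻⁷)×8.553×10^-4)] = √(6.989×10^5) ≈ 836.0.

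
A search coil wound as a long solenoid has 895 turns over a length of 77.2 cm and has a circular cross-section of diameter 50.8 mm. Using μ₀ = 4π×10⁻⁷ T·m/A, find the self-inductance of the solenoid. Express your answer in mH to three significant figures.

A = π(d/2)² = π(2.540×10^-2 m)² = 2.027×10^-3 m².
For a long solenoid, L = μ₀N²A/ℓ.
L = (4π×10⁻⁷)(895)²(2.027×10^-3)/(0.772 m) = 2.643×10^-3 H.

L ≈ 2.64 mH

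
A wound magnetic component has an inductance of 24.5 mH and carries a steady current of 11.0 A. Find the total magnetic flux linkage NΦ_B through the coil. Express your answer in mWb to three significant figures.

NΦ_B ≈ 270 mWb

From L = NΦ_B/I, the flux linkage is NΦ_B = LI.
NΦ_B = (2.450×10^-2 H)(11.0 A) = 0.2695 Wb.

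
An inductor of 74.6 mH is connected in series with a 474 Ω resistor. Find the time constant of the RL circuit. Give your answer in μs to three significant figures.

τ = L/R = (7.460×10^-2 H)/(474 Ω) = 1.574×10^-4 s.

τ ≈ 157 μs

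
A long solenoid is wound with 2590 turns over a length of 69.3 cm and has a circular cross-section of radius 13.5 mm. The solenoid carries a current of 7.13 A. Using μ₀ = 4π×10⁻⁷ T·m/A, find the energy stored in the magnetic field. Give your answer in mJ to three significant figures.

U ≈ 177 mJ

A = πr² = π(1.350×10^-2 m)² = 5.726×10^-4 m².
L = μ₀N²A/ℓ = (4π×10⁻⁷)(2590)²(5.726×10^-4)/(0.693) = 6.9646×10^-3 H.
U = ½LI² = ½(6.9646×10^-3)(7.13)² = 0.177 J.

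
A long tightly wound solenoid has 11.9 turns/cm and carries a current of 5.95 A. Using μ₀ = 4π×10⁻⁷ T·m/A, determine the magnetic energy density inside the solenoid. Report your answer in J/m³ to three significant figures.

B = μ₀nI = (4π×10⁻⁷)(1.190×10^3)(5.95) = 8.898×10^-3 T.
u = B²/(2μ₀) = (8.898×10^-3)²/(2×4π×10⁻⁷) = 31.5 J/m³.

u ≈ 31.5 J/m³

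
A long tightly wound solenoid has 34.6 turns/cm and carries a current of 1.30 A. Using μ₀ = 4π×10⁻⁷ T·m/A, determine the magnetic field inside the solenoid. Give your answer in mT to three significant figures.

B ≈ 5.65 mT

Inside a long solenoid, B = μ₀nI.
B = (4π×10⁻⁷)(3.460×10^3 m⁻¹)(1.30 A) = 5.652×10^-3 T.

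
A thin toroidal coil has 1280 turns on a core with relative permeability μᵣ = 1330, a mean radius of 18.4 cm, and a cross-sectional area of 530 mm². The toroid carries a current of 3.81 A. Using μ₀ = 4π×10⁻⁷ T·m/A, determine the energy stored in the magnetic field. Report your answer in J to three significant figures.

L = μ₀μᵣN²A/(2πR) = (4π×10⁻⁷)(1330)(1280)²(5.300×10^-4)/(2π×0.184) = 1.255 H.
U = ½LI² = ½(1.255)(3.81)² = 9.111 J.

U ≈ 9.11 J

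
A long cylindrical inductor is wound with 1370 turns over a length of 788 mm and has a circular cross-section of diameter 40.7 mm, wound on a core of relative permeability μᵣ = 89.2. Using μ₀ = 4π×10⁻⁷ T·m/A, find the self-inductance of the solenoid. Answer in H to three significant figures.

A = π(d/2)² = π(2.035×10^-2 m)² = 1.301×10^-3 m².
For a long solenoid, L = μ₀μᵣN²A/ℓ.
L = (4π×10⁻⁷)(89.2)(1370)²(1.301×10^-3)/(0.788 m) = 0.3474 H.

L ≈ 0.347 H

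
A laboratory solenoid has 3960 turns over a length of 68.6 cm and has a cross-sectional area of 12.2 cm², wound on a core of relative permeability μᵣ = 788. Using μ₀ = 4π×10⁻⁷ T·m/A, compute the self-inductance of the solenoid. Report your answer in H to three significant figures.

L ≈ 27.6 H

A = 12.2 cm² = 1.220×10^-3 m².
For a long solenoid, L = μ₀μᵣN²A/ℓ.
L = (4π×10⁻⁷)(788)(3960)²(1.220×10^-3)/(0.686 m) = 27.62 H.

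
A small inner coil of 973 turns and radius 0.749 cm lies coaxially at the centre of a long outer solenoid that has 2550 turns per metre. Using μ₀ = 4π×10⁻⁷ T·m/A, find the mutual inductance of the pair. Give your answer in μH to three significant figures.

The outer solenoid produces a uniform field B₁ = μ₀n₁I₁ across the inner coil,
so the flux linkage is N₂Φ = N₂B₁A₂ = μ₀n₁N₂A₂·I₁, giving M = μ₀n₁N₂A₂.
A₂ = πr² = π(7.490×10^-3 m)² = 1.762×10^-4 m².
M = (4π×10⁻⁷)(2550)(973)(1.762×10^-4) = 5.495×10^-4 H.

M ≈ 550 μH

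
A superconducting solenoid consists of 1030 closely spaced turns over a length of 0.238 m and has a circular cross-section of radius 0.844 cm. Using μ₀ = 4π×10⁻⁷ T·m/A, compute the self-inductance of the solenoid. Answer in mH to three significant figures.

A = πr² = π(8.440×10^-3 m)² = 2.238×10^-4 m².
For a long solenoid, L = μ₀N²A/ℓ.
L = (4π×10⁻⁷)(1030)²(2.238×10^-4)/(0.238 m) = 1.254×10^-3 H.

L ≈ 1.25 mH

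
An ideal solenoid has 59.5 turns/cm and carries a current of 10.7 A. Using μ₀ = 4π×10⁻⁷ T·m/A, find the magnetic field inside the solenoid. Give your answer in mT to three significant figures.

B ≈ 80.0 mT

Inside a long solenoid, B = μ₀nI.
B = (4π×10⁻⁷)(5.950×10^3 m⁻¹)(10.7 A) = 8.000×10^-2 T.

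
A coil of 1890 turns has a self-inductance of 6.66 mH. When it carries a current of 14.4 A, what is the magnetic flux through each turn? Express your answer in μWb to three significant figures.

From L = NΦ_B/I, the flux per turn is Φ_B = LI/N.
Φ_B = (6.660×10^-3 H)(14.4 A)/1890 = 5.074×10^-5 Wb.

Φ_B ≈ 50.7 μWb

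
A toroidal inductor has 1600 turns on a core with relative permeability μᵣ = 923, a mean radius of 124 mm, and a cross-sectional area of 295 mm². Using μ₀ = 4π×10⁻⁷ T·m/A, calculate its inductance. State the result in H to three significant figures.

L ≈ 1.12 H

For a thin toroid, L = μ₀μᵣN²A/(2πR).
L = (4π×10⁻⁷)(923)(1600)²(2.950×10^-4) / (2π×0.124 m) = 1.124 H.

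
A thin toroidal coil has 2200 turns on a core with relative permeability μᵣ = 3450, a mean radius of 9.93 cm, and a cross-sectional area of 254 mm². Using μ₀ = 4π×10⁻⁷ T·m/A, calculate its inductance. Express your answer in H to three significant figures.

For a thin toroid, L = μ₀μᵣN²A/(2πR).
L = (4π×10⁻⁷)(3450)(2200)²(2.540×10^-4) / (2π×9.930×10^-2 m) = 8.542 H.

L ≈ 8.54 H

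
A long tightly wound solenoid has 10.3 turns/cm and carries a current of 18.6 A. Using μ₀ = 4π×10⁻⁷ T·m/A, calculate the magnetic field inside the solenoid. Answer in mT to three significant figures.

B ≈ 24.1 mT

Inside a long solenoid, B = μ₀nI.
B = (4π×10⁻⁷)(1.030×10^3 m⁻¹)(18.6 A) = 2.407×10^-2 T.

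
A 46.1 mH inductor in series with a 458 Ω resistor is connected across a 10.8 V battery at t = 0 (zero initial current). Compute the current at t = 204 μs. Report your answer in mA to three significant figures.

I ≈ 20.5 mA

τ = L/R = 4.610×10^-2/458 = 1.007×10^-4 s; final current I_∞ = ε/R = 10.8/458 = 2.358×10^-2 A.
I(t) = I_∞(1 − e^(−t/τ)) with t/τ = 2.027.
I = (2.358×10^-2)(1 − e^(−2.027)) = 2.047×10^-2 A.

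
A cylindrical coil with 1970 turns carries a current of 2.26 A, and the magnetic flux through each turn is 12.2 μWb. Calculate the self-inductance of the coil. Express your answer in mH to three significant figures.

Self-inductance is defined by L = NΦ_B/I (flux linkage over current).
L = (1970)(1.220×10^-5 Wb)/(2.26 A) = 1.063×10^-2 H.

L ≈ 10.6 mH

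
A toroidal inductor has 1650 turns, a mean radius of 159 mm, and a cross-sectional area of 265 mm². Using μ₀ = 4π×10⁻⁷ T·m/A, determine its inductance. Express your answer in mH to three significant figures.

L ≈ 0.908 mH

For a thin toroid, L = μ₀N²A/(2πR).
L = (4π×10⁻⁷)(1650)²(2.650×10^-4) / (2π×0.159 m) = 9.075×10^-4 H.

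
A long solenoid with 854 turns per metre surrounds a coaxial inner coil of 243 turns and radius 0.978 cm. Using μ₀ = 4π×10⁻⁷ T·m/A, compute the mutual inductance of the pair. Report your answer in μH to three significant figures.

The outer solenoid produces a uniform field B₁ = μ₀n₁I₁ across the inner coil,
so the flux linkage is N₂Φ = N₂B₁A₂ = μ₀n₁N₂A₂·I₁, giving M = μ₀n₁N₂A₂.
A₂ = πr² = π(9.780×10^-3 m)² = 3.0049×10^-4 m².
M = (4π×10⁻⁷)(854)(243)(3.0049×10^-4) = 7.836×10^-5 H.

M ≈ 78.4 μH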